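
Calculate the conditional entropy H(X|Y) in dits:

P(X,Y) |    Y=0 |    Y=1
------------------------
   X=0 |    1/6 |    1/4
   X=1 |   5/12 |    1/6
0.2734 dits

Using the chain rule: H(X|Y) = H(X,Y) - H(Y)

First, compute H(X,Y) = 0.5683 dits

Marginal P(Y) = (7/12, 5/12)
H(Y) = 0.2950 dits

H(X|Y) = H(X,Y) - H(Y) = 0.5683 - 0.2950 = 0.2734 dits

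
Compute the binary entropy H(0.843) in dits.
0.1888 dits

The binary entropy function is:
H(p) = -p log(p) - (1-p) log(1-p)

H(0.843) = -0.843 × log_10(0.843) - 0.157 × log_10(0.157)
H(0.843) = 0.1888 dits

Note: Binary entropy is maximized at p=0.5 (H=1 bit) and minimized at p=0 or p=1 (H=0).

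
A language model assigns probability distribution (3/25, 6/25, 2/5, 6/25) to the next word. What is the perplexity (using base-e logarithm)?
3.6912

Perplexity is e^H (or exp(H) for natural log).

First, H = -Σ p log p = 1.3060 nats
Perplexity = e^1.3060 = 3.6912

Interpretation: The model's uncertainty is equivalent to choosing uniformly among 3.7 options.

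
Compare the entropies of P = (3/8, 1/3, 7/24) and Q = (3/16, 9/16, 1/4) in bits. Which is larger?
P

Computing entropies in bits:
H(P) = 1.5774
H(Q) = 1.4197

Distribution P has higher entropy.

Intuition: The distribution closer to uniform (more spread out) has higher entropy.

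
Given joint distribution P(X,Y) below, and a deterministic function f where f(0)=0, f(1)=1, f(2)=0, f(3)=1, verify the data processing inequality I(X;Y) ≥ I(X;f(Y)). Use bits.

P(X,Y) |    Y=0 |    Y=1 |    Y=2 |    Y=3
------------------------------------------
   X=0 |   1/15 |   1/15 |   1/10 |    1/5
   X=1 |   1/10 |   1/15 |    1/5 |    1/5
I(X;Y) = 0.0165, I(X;f(Y)) = 0.0150, inequality holds: 0.0165 ≥ 0.0150

Data Processing Inequality: For any Markov chain X → Y → Z, we have I(X;Y) ≥ I(X;Z).

Here Z = f(Y) is a deterministic function of Y, forming X → Y → Z.

Original I(X;Y) = 0.0165 bits

After applying f:
P(X,Z) where Z=f(Y):
- P(X,Z=0) = P(X,Y=0) + P(X,Y=2)
- P(X,Z=1) = P(X,Y=1) + P(X,Y=3)

I(X;Z) = I(X;f(Y)) = 0.0150 bits

Verification: 0.0165 ≥ 0.0150 ✓

Information cannot be created by processing; the function f can only lose information about X.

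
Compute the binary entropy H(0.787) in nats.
0.5179 nats

The binary entropy function is:
H(p) = -p log(p) - (1-p) log(1-p)

H(0.787) = -0.787 × log_e(0.787) - 0.213 × log_e(0.213)
H(0.787) = 0.5179 nats

Note: Binary entropy is maximized at p=0.5 (H=1 bit) and minimized at p=0 or p=1 (H=0).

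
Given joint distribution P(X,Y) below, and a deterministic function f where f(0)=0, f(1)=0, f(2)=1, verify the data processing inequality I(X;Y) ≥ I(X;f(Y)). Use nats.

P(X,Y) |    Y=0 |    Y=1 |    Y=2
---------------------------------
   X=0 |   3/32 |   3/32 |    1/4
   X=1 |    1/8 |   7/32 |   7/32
I(X;Y) = 0.0212, I(X;f(Y)) = 0.0165, inequality holds: 0.0212 ≥ 0.0165

Data Processing Inequality: For any Markov chain X → Y → Z, we have I(X;Y) ≥ I(X;Z).

Here Z = f(Y) is a deterministic function of Y, forming X → Y → Z.

Original I(X;Y) = 0.0212 nats

After applying f:
P(X,Z) where Z=f(Y):
- P(X,Z=0) = P(X,Y=0) + P(X,Y=1)
- P(X,Z=1) = P(X,Y=2)

I(X;Z) = I(X;f(Y)) = 0.0165 nats

Verification: 0.0212 ≥ 0.0165 ✓

Information cannot be created by processing; the function f can only lose information about X.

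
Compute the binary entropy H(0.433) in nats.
0.6841 nats

The binary entropy function is:
H(p) = -p log(p) - (1-p) log(1-p)

H(0.433) = -0.433 × log_e(0.433) - 0.567 × log_e(0.567)
H(0.433) = 0.6841 nats

Note: Binary entropy is maximized at p=0.5 (H=1 bit) and minimized at p=0 or p=1 (H=0).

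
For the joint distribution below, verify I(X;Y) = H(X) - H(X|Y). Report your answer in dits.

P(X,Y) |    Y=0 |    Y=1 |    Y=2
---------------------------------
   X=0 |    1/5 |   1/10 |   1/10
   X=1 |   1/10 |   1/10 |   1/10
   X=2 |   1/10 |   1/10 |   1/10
I(X;Y) = 0.0060 dits

Mutual information has multiple equivalent forms:
- I(X;Y) = H(X) - H(X|Y)
- I(X;Y) = H(Y) - H(Y|X)
- I(X;Y) = H(X) + H(Y) - H(X,Y)

Computing all quantities:
H(X) = 0.4729, H(Y) = 0.4729, H(X,Y) = 0.9398
H(X|Y) = 0.4669, H(Y|X) = 0.4669

Verification:
H(X) - H(X|Y) = 0.4729 - 0.4669 = 0.0060
H(Y) - H(Y|X) = 0.4729 - 0.4669 = 0.0060
H(X) + H(Y) - H(X,Y) = 0.4729 + 0.4729 - 0.9398 = 0.0060

All forms give I(X;Y) = 0.0060 dits. ✓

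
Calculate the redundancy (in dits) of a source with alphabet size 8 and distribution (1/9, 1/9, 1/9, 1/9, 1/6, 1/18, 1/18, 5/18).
0.0553 dits

Redundancy measures how far a source is from maximum entropy:
R = H_max - H(X)

Maximum entropy for 8 symbols: H_max = log_10(8) = 0.9031 dits
Actual entropy: H(X) = 0.8478 dits
Redundancy: R = 0.9031 - 0.8478 = 0.0553 dits

This redundancy represents potential for compression: the source could be compressed by 0.0553 dits per symbol.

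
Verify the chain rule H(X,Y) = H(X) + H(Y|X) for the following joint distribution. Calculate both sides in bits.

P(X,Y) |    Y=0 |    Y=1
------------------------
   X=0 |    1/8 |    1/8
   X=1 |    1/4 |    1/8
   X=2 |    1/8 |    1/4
H(X,Y) = 2.5000, H(X) = 1.5613, H(Y|X) = 0.9387 (all in bits)

Chain rule: H(X,Y) = H(X) + H(Y|X)

Left side — joint entropy directly:
H(X,Y) = -Σ p(x,y) log p(x,y) = 2.5000 bits

Right side — compute H(Y|X) from the conditional distributions:
P(X) = (1/4, 3/8, 3/8), so H(X) = 1.5613 bits
H(Y|X) = Σ_x P(X=x) · H(Y|X=x):
  P(Y|X=0) = (1/2, 1/2), H(Y|X=0) = 1.0000, weight P(X=0) = 1/4
  P(Y|X=1) = (2/3, 1/3), H(Y|X=1) = 0.9183, weight P(X=1) = 3/8
  P(Y|X=2) = (1/3, 2/3), H(Y|X=2) = 0.9183, weight P(X=2) = 3/8
H(Y|X) = 0.9387 bits

H(X) + H(Y|X) = 1.5613 + 0.9387 = 2.5000 bits

Both sides equal 2.5000 bits. ✓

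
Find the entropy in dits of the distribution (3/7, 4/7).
0.2966 dits

Shannon entropy is H(X) = -Σ p(x) log p(x).

For P = (3/7, 4/7):
H = -3/7 × log_10(3/7) -4/7 × log_10(4/7)
H = 0.2966 dits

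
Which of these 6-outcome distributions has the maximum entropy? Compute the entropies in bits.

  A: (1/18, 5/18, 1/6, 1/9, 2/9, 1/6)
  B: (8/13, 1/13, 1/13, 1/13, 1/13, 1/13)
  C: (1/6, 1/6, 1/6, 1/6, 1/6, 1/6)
C

For a discrete distribution over n outcomes, entropy is maximized by the uniform distribution.

Computing entropies:
H(A) = 2.4411 bits
H(B) = 1.8543 bits
H(C) = 2.5850 bits

The uniform distribution (where all probabilities equal 1/6) achieves the maximum entropy of log_2(6) = 2.5850 bits.

Distribution C has the highest entropy.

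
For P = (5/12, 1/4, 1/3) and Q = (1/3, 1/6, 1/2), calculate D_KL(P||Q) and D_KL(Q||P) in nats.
D_KL(P||Q) = 0.0592, D_KL(Q||P) = 0.0608

KL divergence is not symmetric: D_KL(P||Q) ≠ D_KL(Q||P) in general.

D_KL(P||Q) = 0.0592 nats
D_KL(Q||P) = 0.0608 nats

No, they are not equal!

This asymmetry is why KL divergence is not a true distance metric.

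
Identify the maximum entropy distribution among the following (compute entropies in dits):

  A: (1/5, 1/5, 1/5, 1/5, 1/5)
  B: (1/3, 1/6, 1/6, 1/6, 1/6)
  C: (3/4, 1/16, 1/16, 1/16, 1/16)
A

For a discrete distribution over n outcomes, entropy is maximized by the uniform distribution.

Computing entropies:
H(A) = 0.6990 dits
H(B) = 0.6778 dits
H(C) = 0.3947 dits

The uniform distribution (where all probabilities equal 1/5) achieves the maximum entropy of log_10(5) = 0.6990 dits.

Distribution A has the highest entropy.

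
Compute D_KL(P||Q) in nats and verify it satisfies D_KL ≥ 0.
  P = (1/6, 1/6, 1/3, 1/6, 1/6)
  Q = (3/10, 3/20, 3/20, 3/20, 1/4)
0.1357 nats

KL divergence satisfies the Gibbs inequality: D_KL(P||Q) ≥ 0 for all distributions P, Q.

D_KL(P||Q) = Σ p(x) log(p(x)/q(x))
Term by term:
  x=0: 1/6 × log_e[(1/6)/(3/10)] = -0.0980
  x=1: 1/6 × log_e[(1/6)/(3/20)] = 0.0176
  x=2: 1/3 × log_e[(1/3)/(3/20)] = 0.2662
  x=3: 1/6 × log_e[(1/6)/(3/20)] = 0.0176
  x=4: 1/6 × log_e[(1/6)/(1/4)] = -0.0676
D_KL(P||Q) = 0.1357 nats

D_KL(P||Q) = 0.1357 ≥ 0 ✓

This non-negativity is a fundamental property: relative entropy cannot be negative because it measures how different Q is from P.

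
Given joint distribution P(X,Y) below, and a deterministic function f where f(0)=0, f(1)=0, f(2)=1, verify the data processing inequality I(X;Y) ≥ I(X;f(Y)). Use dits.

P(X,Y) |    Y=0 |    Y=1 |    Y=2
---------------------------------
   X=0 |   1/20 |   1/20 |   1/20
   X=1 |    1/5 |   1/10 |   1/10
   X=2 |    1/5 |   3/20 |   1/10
I(X;Y) = 0.0039, I(X;f(Y)) = 0.0015, inequality holds: 0.0039 ≥ 0.0015

Data Processing Inequality: For any Markov chain X → Y → Z, we have I(X;Y) ≥ I(X;Z).

Here Z = f(Y) is a deterministic function of Y, forming X → Y → Z.

Original I(X;Y) = 0.0039 dits

After applying f:
P(X,Z) where Z=f(Y):
- P(X,Z=0) = P(X,Y=0) + P(X,Y=1)
- P(X,Z=1) = P(X,Y=2)

I(X;Z) = I(X;f(Y)) = 0.0015 dits

Verification: 0.0039 ≥ 0.0015 ✓

Information cannot be created by processing; the function f can only lose information about X.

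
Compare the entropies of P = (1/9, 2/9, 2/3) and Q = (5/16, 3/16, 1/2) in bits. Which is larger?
Q

Computing entropies in bits:
H(P) = 1.2244
H(Q) = 1.4772

Distribution Q has higher entropy.

Intuition: The distribution closer to uniform (more spread out) has higher entropy.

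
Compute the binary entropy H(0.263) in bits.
0.8312 bits

The binary entropy function is:
H(p) = -p log(p) - (1-p) log(1-p)

H(0.263) = -0.263 × log_2(0.263) - 0.737 × log_2(0.737)
H(0.263) = 0.8312 bits

Note: Binary entropy is maximized at p=0.5 (H=1 bit) and minimized at p=0 or p=1 (H=0).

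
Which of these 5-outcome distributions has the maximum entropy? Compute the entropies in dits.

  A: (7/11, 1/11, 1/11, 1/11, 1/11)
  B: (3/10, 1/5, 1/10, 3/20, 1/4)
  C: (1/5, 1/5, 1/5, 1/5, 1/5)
C

For a discrete distribution over n outcomes, entropy is maximized by the uniform distribution.

Computing entropies:
H(A) = 0.5036 dits
H(B) = 0.6708 dits
H(C) = 0.6990 dits

The uniform distribution (where all probabilities equal 1/5) achieves the maximum entropy of log_10(5) = 0.6990 dits.

Distribution C has the highest entropy.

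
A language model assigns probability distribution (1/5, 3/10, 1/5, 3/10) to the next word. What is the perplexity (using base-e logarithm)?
3.9203

Perplexity is e^H (or exp(H) for natural log).

First, H = -Σ p log p = 1.3662 nats
Perplexity = e^1.3662 = 3.9203

Interpretation: The model's uncertainty is equivalent to choosing uniformly among 3.9 options.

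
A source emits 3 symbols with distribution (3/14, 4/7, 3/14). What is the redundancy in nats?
0.1186 nats

Redundancy measures how far a source is from maximum entropy:
R = H_max - H(X)

Maximum entropy for 3 symbols: H_max = log_e(3) = 1.0986 nats
Actual entropy: H(X) = 0.9800 nats
Redundancy: R = 1.0986 - 0.9800 = 0.1186 nats

This redundancy represents potential for compression: the source could be compressed by 0.1186 nats per symbol.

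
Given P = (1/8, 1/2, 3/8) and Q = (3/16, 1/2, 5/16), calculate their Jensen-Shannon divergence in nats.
0.0046 nats

Jensen-Shannon divergence is:
JSD(P||Q) = 0.5 × D_KL(P||M) + 0.5 × D_KL(Q||M)
where M = 0.5 × (P + Q) is the mixture distribution.

M = 0.5 × (1/8, 1/2, 3/8) + 0.5 × (3/16, 1/2, 5/16) = (5/32, 1/2, 11/32)

D_KL(P||M) = 0.0047 nats
D_KL(Q||M) = 0.0044 nats

JSD(P||Q) = 0.5 × 0.0047 + 0.5 × 0.0044 = 0.0046 nats

Unlike KL divergence, JSD is symmetric and bounded: 0 ≤ JSD ≤ log(2).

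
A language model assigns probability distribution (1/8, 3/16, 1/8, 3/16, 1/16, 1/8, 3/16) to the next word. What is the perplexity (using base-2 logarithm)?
6.6505

Perplexity is 2^H (or exp(H) for natural log).

First, H = -Σ p log p = 2.7335 bits
Perplexity = 2^2.7335 = 6.6505

Interpretation: The model's uncertainty is equivalent to choosing uniformly among 6.7 options.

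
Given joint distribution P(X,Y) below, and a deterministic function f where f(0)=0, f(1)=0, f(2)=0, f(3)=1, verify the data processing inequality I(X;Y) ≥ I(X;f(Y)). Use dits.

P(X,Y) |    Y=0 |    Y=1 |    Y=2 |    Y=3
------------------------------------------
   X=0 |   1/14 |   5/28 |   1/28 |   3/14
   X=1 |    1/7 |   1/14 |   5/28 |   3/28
I(X;Y) = 0.0461, I(X;f(Y)) = 0.0116, inequality holds: 0.0461 ≥ 0.0116

Data Processing Inequality: For any Markov chain X → Y → Z, we have I(X;Y) ≥ I(X;Z).

Here Z = f(Y) is a deterministic function of Y, forming X → Y → Z.

Original I(X;Y) = 0.0461 dits

After applying f:
P(X,Z) where Z=f(Y):
- P(X,Z=0) = P(X,Y=0) + P(X,Y=1) + P(X,Y=2)
- P(X,Z=1) = P(X,Y=3)

I(X;Z) = I(X;f(Y)) = 0.0116 dits

Verification: 0.0461 ≥ 0.0116 ✓

Information cannot be created by processing; the function f can only lose information about X.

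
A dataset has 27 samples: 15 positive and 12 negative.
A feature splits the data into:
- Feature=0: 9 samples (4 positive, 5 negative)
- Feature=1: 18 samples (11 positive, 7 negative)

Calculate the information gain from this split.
0.0180 bits

Information Gain = H(Y) - H(Y|Feature)

Before split:
P(positive) = 15/27 = 0.5556
H(Y) = 0.9911 bits

After split:
Feature=0: H = 0.9911 bits (weight = 9/27)
Feature=1: H = 0.9641 bits (weight = 18/27)
H(Y|Feature) = (9/27)×0.9911 + (18/27)×0.9641 = 0.9731 bits

Information Gain = 0.9911 - 0.9731 = 0.0180 bits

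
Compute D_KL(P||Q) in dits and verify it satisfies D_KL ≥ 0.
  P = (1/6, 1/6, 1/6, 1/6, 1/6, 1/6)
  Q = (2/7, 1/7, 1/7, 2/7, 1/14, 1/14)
0.0669 dits

KL divergence satisfies the Gibbs inequality: D_KL(P||Q) ≥ 0 for all distributions P, Q.

D_KL(P||Q) = Σ p(x) log(p(x)/q(x))
Term by term:
  x=0: 1/6 × log_10[(1/6)/(2/7)] = -0.0390
  x=1: 1/6 × log_10[(1/6)/(1/7)] = 0.0112
  x=2: 1/6 × log_10[(1/6)/(1/7)] = 0.0112
  x=3: 1/6 × log_10[(1/6)/(2/7)] = -0.0390
  x=4: 1/6 × log_10[(1/6)/(1/14)] = 0.0613
  x=5: 1/6 × log_10[(1/6)/(1/14)] = 0.0613
D_KL(P||Q) = 0.0669 dits

D_KL(P||Q) = 0.0669 ≥ 0 ✓

This non-negativity is a fundamental property: relative entropy cannot be negative because it measures how different Q is from P.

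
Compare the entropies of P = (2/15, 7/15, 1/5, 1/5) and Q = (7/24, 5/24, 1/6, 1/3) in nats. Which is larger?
Q

Computing entropies in nats:
H(P) = 1.2681
H(Q) = 1.3510

Distribution Q has higher entropy.

Intuition: The distribution closer to uniform (more spread out) has higher entropy.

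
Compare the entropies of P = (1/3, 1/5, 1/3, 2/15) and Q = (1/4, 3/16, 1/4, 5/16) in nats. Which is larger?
Q

Computing entropies in nats:
H(P) = 1.3229
H(Q) = 1.3705

Distribution Q has higher entropy.

Intuition: The distribution closer to uniform (more spread out) has higher entropy.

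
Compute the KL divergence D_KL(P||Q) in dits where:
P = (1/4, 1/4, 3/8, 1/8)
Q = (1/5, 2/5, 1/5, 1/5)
0.0501 dits

KL divergence: D_KL(P||Q) = Σ p(x) log(p(x)/q(x))

Computing term by term:
  x=0: 1/4 × log_10[(1/4)/(1/5)] = 1/4 × 0.0969 = 0.0242
  x=1: 1/4 × log_10[(1/4)/(2/5)] = 1/4 × -0.2041 = -0.0510
  x=2: 3/8 × log_10[(3/8)/(1/5)] = 3/8 × 0.2730 = 0.1024
  x=3: 1/8 × log_10[(1/8)/(1/5)] = 1/8 × -0.2041 = -0.0255

D_KL(P||Q) = 0.0501 dits

Note: KL divergence is always non-negative and equals 0 iff P = Q.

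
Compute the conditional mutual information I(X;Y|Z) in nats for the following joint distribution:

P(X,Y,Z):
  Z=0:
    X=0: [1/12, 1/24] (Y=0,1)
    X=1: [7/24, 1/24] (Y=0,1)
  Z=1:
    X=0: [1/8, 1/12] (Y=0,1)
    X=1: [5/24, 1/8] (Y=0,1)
0.0123 nats

Conditional mutual information: I(X;Y|Z) = H(X|Z) + H(Y|Z) - H(X,Y|Z)

H(Z) = 0.6897
H(X,Z) = 1.3191 → H(X|Z) = 0.6295
H(Y,Z) = 1.2679 → H(Y|Z) = 0.5782
H(X,Y,Z) = 1.8850 → H(X,Y|Z) = 1.1953

I(X;Y|Z) = 0.6295 + 0.5782 - 1.1953 = 0.0123 nats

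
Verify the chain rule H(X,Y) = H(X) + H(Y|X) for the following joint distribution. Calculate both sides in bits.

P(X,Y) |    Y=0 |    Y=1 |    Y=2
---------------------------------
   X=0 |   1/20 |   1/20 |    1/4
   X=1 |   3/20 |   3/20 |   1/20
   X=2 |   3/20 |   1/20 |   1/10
H(X,Y) = 2.9282, H(X) = 1.5813, H(Y|X) = 1.3469 (all in bits)

Chain rule: H(X,Y) = H(X) + H(Y|X)

Left side — joint entropy directly:
H(X,Y) = -Σ p(x,y) log p(x,y) = 2.9282 bits

Right side — compute H(Y|X) from the conditional distributions:
P(X) = (7/20, 7/20, 3/10), so H(X) = 1.5813 bits
H(Y|X) = Σ_x P(X=x) · H(Y|X=x):
  P(Y|X=0) = (1/7, 1/7, 5/7), H(Y|X=0) = 1.1488, weight P(X=0) = 7/20
  P(Y|X=1) = (3/7, 3/7, 1/7), H(Y|X=1) = 1.4488, weight P(X=1) = 7/20
  P(Y|X=2) = (1/2, 1/6, 1/3), H(Y|X=2) = 1.4591, weight P(X=2) = 3/10
H(Y|X) = 1.3469 bits

H(X) + H(Y|X) = 1.5813 + 1.3469 = 2.9282 bits

Both sides equal 2.9282 bits. ✓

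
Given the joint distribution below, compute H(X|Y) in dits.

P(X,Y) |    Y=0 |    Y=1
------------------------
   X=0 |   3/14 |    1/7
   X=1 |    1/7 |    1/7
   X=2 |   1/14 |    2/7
0.4463 dits

Using the chain rule: H(X|Y) = H(X,Y) - H(Y)

First, compute H(X,Y) = 0.7429 dits

Marginal P(Y) = (3/7, 4/7)
H(Y) = 0.2966 dits

H(X|Y) = H(X,Y) - H(Y) = 0.7429 - 0.2966 = 0.4463 dits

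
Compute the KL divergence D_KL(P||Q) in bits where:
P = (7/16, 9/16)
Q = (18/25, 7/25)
0.2517 bits

KL divergence: D_KL(P||Q) = Σ p(x) log(p(x)/q(x))

Computing term by term:
  x=0: 7/16 × log_2[(7/16)/(18/25)] = 7/16 × -0.7187 = -0.3144
  x=1: 9/16 × log_2[(9/16)/(7/25)] = 9/16 × 1.0064 = 0.5661

D_KL(P||Q) = 0.2517 bits

Note: KL divergence is always non-negative and equals 0 iff P = Q.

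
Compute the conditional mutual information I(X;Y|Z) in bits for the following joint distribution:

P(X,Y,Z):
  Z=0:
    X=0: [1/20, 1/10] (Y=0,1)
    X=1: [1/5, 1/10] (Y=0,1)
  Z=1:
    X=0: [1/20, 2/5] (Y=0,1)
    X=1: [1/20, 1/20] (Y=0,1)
0.0825 bits

Conditional mutual information: I(X;Y|Z) = H(X|Z) + H(Y|Z) - H(X,Y|Z)

H(Z) = 0.9928
H(X,Z) = 1.7822 → H(X|Z) = 0.7895
H(Y,Z) = 1.8150 → H(Y|Z) = 0.8222
H(X,Y,Z) = 2.5219 → H(X,Y|Z) = 1.5292

I(X;Y|Z) = 0.7895 + 0.8222 - 1.5292 = 0.0825 bits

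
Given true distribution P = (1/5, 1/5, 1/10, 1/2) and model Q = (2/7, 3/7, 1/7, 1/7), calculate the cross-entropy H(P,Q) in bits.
2.2904 bits

Cross-entropy: H(P,Q) = -Σ p(x) log q(x)

Alternatively: H(P,Q) = H(P) + D_KL(P||Q)
H(P) = 1.7610 bits
D_KL(P||Q) = 0.5294 bits

H(P,Q) = 1.7610 + 0.5294 = 2.2904 bits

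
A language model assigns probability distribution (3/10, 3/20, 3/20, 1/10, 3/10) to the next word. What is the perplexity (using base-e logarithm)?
4.5804

Perplexity is e^H (or exp(H) for natural log).

First, H = -Σ p log p = 1.5218 nats
Perplexity = e^1.5218 = 4.5804

Interpretation: The model's uncertainty is equivalent to choosing uniformly among 4.6 options.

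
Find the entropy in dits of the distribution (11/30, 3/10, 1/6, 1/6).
0.5760 dits

Shannon entropy is H(X) = -Σ p(x) log p(x).

For P = (11/30, 3/10, 1/6, 1/6):
H = -11/30 × log_10(11/30) -3/10 × log_10(3/10) -1/6 × log_10(1/6) -1/6 × log_10(1/6)
H = 0.5760 dits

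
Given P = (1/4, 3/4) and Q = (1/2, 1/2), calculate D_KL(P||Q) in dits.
0.0568 dits

KL divergence: D_KL(P||Q) = Σ p(x) log(p(x)/q(x))

Computing term by term:
  x=0: 1/4 × log_10[(1/4)/(1/2)] = 1/4 × -0.3010 = -0.0753
  x=1: 3/4 × log_10[(3/4)/(1/2)] = 3/4 × 0.1761 = 0.1321

D_KL(P||Q) = 0.0568 dits

Note: KL divergence is always non-negative and equals 0 iff P = Q.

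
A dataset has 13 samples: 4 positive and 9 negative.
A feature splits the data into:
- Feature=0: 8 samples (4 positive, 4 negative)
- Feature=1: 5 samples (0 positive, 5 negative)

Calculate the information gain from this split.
0.2751 bits

Information Gain = H(Y) - H(Y|Feature)

Before split:
P(positive) = 4/13 = 0.3077
H(Y) = 0.8905 bits

After split:
Feature=0: H = 1.0000 bits (weight = 8/13)
Feature=1: H = 0.0000 bits (weight = 5/13)
H(Y|Feature) = (8/13)×1.0000 + (5/13)×0.0000 = 0.6154 bits

Information Gain = 0.8905 - 0.6154 = 0.2751 bits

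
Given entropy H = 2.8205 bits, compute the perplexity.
7.0641

Perplexity is 2^H (or exp(H) for natural log).

H = 2.8205 bits
Perplexity = 2^2.8205 = 7.0641

Interpretation: The model's uncertainty is equivalent to choosing uniformly among 7.1 options.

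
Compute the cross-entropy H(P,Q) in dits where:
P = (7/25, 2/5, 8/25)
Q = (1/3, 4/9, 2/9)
0.4835 dits

Cross-entropy: H(P,Q) = -Σ p(x) log q(x)

Alternatively: H(P,Q) = H(P) + D_KL(P||Q)
H(P) = 0.4723 dits
D_KL(P||Q) = 0.0112 dits

H(P,Q) = 0.4723 + 0.0112 = 0.4835 dits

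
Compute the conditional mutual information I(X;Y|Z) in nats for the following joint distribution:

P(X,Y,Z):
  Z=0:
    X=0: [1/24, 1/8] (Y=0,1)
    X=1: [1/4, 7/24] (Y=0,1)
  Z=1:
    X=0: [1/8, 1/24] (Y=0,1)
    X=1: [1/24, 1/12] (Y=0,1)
0.0382 nats

Conditional mutual information: I(X;Y|Z) = H(X|Z) + H(Y|Z) - H(X,Y|Z)

H(Z) = 0.6036
H(X,Z) = 1.1893 → H(X|Z) = 0.5856
H(Y,Z) = 1.2827 → H(Y|Z) = 0.6791
H(X,Y,Z) = 1.8301 → H(X,Y|Z) = 1.2265

I(X;Y|Z) = 0.5856 + 0.6791 - 1.2265 = 0.0382 nats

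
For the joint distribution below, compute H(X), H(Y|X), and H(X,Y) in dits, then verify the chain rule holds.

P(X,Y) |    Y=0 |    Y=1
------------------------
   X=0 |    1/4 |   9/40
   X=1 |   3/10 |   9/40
H(X,Y) = 0.5989, H(X) = 0.3005, H(Y|X) = 0.2984 (all in dits)

Chain rule: H(X,Y) = H(X) + H(Y|X)

Left side — joint entropy directly:
H(X,Y) = -Σ p(x,y) log p(x,y) = 0.5989 dits

Right side — compute H(Y|X) from the conditional distributions:
P(X) = (19/40, 21/40), so H(X) = 0.3005 dits
H(Y|X) = Σ_x P(X=x) · H(Y|X=x):
  P(Y|X=0) = (10/19, 9/19), H(Y|X=0) = 0.3004, weight P(X=0) = 19/40
  P(Y|X=1) = (4/7, 3/7), H(Y|X=1) = 0.2966, weight P(X=1) = 21/40
H(Y|X) = 0.2984 dits

H(X) + H(Y|X) = 0.3005 + 0.2984 = 0.5989 dits

Both sides equal 0.5989 dits. ✓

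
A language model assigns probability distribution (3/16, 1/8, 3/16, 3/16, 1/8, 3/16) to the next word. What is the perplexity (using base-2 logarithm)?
5.9023

Perplexity is 2^H (or exp(H) for natural log).

First, H = -Σ p log p = 2.5613 bits
Perplexity = 2^2.5613 = 5.9023

Interpretation: The model's uncertainty is equivalent to choosing uniformly among 5.9 options.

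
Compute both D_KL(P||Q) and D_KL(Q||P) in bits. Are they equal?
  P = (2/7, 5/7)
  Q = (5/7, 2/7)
D_KL(P||Q) = 0.5665, D_KL(Q||P) = 0.5665

KL divergence is not symmetric: D_KL(P||Q) ≠ D_KL(Q||P) in general.

D_KL(P||Q) = 0.5665 bits
D_KL(Q||P) = 0.5665 bits

In this case they happen to be equal (to 4 decimal places).

This asymmetry is why KL divergence is not a true distance metric.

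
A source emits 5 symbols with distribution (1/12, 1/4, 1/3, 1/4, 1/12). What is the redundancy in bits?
0.1961 bits

Redundancy measures how far a source is from maximum entropy:
R = H_max - H(X)

Maximum entropy for 5 symbols: H_max = log_2(5) = 2.3219 bits
Actual entropy: H(X) = 2.1258 bits
Redundancy: R = 2.3219 - 2.1258 = 0.1961 bits

This redundancy represents potential for compression: the source could be compressed by 0.1961 bits per symbol.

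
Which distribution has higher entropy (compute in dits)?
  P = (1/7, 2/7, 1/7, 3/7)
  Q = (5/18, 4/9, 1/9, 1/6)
P

Computing entropies in dits:
H(P) = 0.5546
H(Q) = 0.5468

Distribution P has higher entropy.

Intuition: The distribution closer to uniform (more spread out) has higher entropy.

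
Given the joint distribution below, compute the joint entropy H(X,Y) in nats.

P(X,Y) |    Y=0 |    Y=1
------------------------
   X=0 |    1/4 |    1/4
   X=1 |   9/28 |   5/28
1.3656 nats

Joint entropy is H(X,Y) = -Σ_{x,y} p(x,y) log p(x,y).

Summing over all non-zero entries:
H(X,Y) = -[1/4·log_e(1/4) + 1/4·log_e(1/4) + 9/28·log_e(9/28) + 5/28·log_e(5/28)]
H(X,Y) = 1.3656 nats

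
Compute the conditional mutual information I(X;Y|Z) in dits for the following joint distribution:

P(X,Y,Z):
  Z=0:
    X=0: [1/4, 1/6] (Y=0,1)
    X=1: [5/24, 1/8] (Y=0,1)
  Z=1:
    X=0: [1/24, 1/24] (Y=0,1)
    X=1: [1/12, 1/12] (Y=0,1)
0.0001 dits

Conditional mutual information: I(X;Y|Z) = H(X|Z) + H(Y|Z) - H(X,Y|Z)

H(Z) = 0.2442
H(X,Z) = 0.5371 → H(X|Z) = 0.2929
H(Y,Z) = 0.5371 → H(Y|Z) = 0.2929
H(X,Y,Z) = 0.8299 → H(X,Y|Z) = 0.5857

I(X;Y|Z) = 0.2929 + 0.2929 - 0.5857 = 0.0001 dits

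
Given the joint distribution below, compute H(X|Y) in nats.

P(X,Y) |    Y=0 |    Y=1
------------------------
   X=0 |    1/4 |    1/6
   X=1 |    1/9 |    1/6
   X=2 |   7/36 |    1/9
1.0636 nats

Using the chain rule: H(X|Y) = H(X,Y) - H(Y)

First, compute H(X,Y) = 1.7505 nats

Marginal P(Y) = (5/9, 4/9)
H(Y) = 0.6870 nats

H(X|Y) = H(X,Y) - H(Y) = 1.7505 - 0.6870 = 1.0636 nats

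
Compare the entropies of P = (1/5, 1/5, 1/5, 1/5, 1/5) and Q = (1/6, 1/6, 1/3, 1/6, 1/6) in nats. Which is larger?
P

Computing entropies in nats:
H(P) = 1.6094
H(Q) = 1.5607

Distribution P has higher entropy.

Intuition: The distribution closer to uniform (more spread out) has higher entropy.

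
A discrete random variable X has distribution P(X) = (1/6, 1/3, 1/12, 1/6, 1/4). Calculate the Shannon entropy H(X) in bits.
2.1887 bits

Shannon entropy is H(X) = -Σ p(x) log p(x).

For P = (1/6, 1/3, 1/12, 1/6, 1/4):
H = -1/6 × log_2(1/6) -1/3 × log_2(1/3) -1/12 × log_2(1/12) -1/6 × log_2(1/6) -1/4 × log_2(1/4)
H = 2.1887 bits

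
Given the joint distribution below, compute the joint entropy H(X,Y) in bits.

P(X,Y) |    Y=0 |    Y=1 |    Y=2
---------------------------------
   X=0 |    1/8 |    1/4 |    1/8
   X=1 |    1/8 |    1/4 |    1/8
2.5000 bits

Joint entropy is H(X,Y) = -Σ_{x,y} p(x,y) log p(x,y).

Summing over all non-zero entries:
H(X,Y) = -[1/8·log_2(1/8) + 1/4·log_2(1/4) + 1/8·log_2(1/8) + 1/8·log_2(1/8) + 1/4·log_2(1/4) + 1/8·log_2(1/8)]
H(X,Y) = 2.5000 bits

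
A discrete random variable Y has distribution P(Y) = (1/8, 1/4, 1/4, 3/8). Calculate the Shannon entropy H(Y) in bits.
1.9056 bits

Shannon entropy is H(X) = -Σ p(x) log p(x).

For P = (1/8, 1/4, 1/4, 3/8):
H = -1/8 × log_2(1/8) -1/4 × log_2(1/4) -1/4 × log_2(1/4) -3/8 × log_2(3/8)
H = 1.9056 bits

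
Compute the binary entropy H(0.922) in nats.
0.2739 nats

The binary entropy function is:
H(p) = -p log(p) - (1-p) log(1-p)

H(0.922) = -0.922 × log_e(0.922) - 0.078 × log_e(0.078)
H(0.922) = 0.2739 nats

Note: Binary entropy is maximized at p=0.5 (H=1 bit) and minimized at p=0 or p=1 (H=0).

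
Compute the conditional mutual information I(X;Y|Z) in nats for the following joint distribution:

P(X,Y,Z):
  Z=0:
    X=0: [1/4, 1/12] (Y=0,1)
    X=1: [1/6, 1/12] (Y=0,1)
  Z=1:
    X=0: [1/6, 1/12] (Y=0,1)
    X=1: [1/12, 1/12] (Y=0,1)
0.0082 nats

Conditional mutual information: I(X;Y|Z) = H(X|Z) + H(Y|Z) - H(X,Y|Z)

H(Z) = 0.6792
H(X,Z) = 1.3580 → H(X|Z) = 0.6788
H(Y,Z) = 1.3086 → H(Y|Z) = 0.6294
H(X,Y,Z) = 1.9792 → H(X,Y|Z) = 1.3000

I(X;Y|Z) = 0.6788 + 0.6294 - 1.3000 = 0.0082 nats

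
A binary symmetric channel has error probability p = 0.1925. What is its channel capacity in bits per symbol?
0.2933 bits

For a binary symmetric channel (BSC) with error probability p:
Capacity C = 1 - H(p) bits per symbol

where H(p) = -p log₂(p) - (1-p) log₂(1-p) is the binary entropy function.

H(0.1925) = 0.7067 bits
C = 1 - 0.7067 = 0.2933 bits per symbol

This means we can reliably transmit up to 0.2933 bits of information per channel use.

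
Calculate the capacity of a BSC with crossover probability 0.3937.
0.0329 bits

For a binary symmetric channel (BSC) with error probability p:
Capacity C = 1 - H(p) bits per symbol

where H(p) = -p log₂(p) - (1-p) log₂(1-p) is the binary entropy function.

H(0.3937) = 0.9671 bits
C = 1 - 0.9671 = 0.0329 bits per symbol

This means we can reliably transmit up to 0.0329 bits of information per channel use.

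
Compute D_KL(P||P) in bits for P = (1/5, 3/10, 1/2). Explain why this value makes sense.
0.0000 bits

KL divergence satisfies the Gibbs inequality: D_KL(P||Q) ≥ 0 for all distributions P, Q.

D_KL(P||Q) = Σ p(x) log(p(x)/q(x))
Each term is p(x) × log_2(p(x)/p(x)) = p(x) × log_2(1) = 0, so the sum is 0.
D_KL(P||Q) = 0.0000 bits

When P = Q, the KL divergence is exactly 0, as there is no 'divergence' between identical distributions.

This non-negativity is a fundamental property: relative entropy cannot be negative because it measures how different Q is from P.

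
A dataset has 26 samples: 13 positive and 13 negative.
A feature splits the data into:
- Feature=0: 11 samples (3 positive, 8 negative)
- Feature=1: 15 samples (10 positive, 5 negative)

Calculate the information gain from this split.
0.1126 bits

Information Gain = H(Y) - H(Y|Feature)

Before split:
P(positive) = 13/26 = 0.5000
H(Y) = 1.0000 bits

After split:
Feature=0: H = 0.8454 bits (weight = 11/26)
Feature=1: H = 0.9183 bits (weight = 15/26)
H(Y|Feature) = (11/26)×0.8454 + (15/26)×0.9183 = 0.8874 bits

Information Gain = 1.0000 - 0.8874 = 0.1126 bits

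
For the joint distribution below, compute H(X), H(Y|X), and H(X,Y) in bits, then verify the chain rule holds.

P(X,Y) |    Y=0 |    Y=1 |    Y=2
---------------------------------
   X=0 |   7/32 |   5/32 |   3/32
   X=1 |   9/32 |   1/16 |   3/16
H(X,Y) = 2.4358, H(X) = 0.9972, H(Y|X) = 1.4386 (all in bits)

Chain rule: H(X,Y) = H(X) + H(Y|X)

Left side — joint entropy directly:
H(X,Y) = -Σ p(x,y) log p(x,y) = 2.4358 bits

Right side — compute H(Y|X) from the conditional distributions:
P(X) = (15/32, 17/32), so H(X) = 0.9972 bits
H(Y|X) = Σ_x P(X=x) · H(Y|X=x):
  P(Y|X=0) = (7/15, 1/3, 1/5), H(Y|X=0) = 1.5058, weight P(X=0) = 15/32
  P(Y|X=1) = (9/17, 2/17, 6/17), H(Y|X=1) = 1.3793, weight P(X=1) = 17/32
H(Y|X) = 1.4386 bits

H(X) + H(Y|X) = 0.9972 + 1.4386 = 2.4358 bits

Both sides equal 2.4358 bits. ✓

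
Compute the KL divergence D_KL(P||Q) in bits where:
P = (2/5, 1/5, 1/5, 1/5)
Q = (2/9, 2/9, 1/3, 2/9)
0.1310 bits

KL divergence: D_KL(P||Q) = Σ p(x) log(p(x)/q(x))

Computing term by term:
  x=0: 2/5 × log_2[(2/5)/(2/9)] = 2/5 × 0.8480 = 0.3392
  x=1: 1/5 × log_2[(1/5)/(2/9)] = 1/5 × -0.1520 = -0.0304
  x=2: 1/5 × log_2[(1/5)/(1/3)] = 1/5 × -0.7370 = -0.1474
  x=3: 1/5 × log_2[(1/5)/(2/9)] = 1/5 × -0.1520 = -0.0304

D_KL(P||Q) = 0.1310 bits

Note: KL divergence is always non-negative and equals 0 iff P = Q.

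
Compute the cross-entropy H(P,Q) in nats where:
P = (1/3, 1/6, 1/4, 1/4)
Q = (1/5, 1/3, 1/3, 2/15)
1.4980 nats

Cross-entropy: H(P,Q) = -Σ p(x) log q(x)

Alternatively: H(P,Q) = H(P) + D_KL(P||Q)
H(P) = 1.3580 nats
D_KL(P||Q) = 0.1400 nats

H(P,Q) = 1.3580 + 0.1400 = 1.4980 nats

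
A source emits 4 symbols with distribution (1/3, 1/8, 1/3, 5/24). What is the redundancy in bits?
0.0969 bits

Redundancy measures how far a source is from maximum entropy:
R = H_max - H(X)

Maximum entropy for 4 symbols: H_max = log_2(4) = 2.0000 bits
Actual entropy: H(X) = 1.9031 bits
Redundancy: R = 2.0000 - 1.9031 = 0.0969 bits

This redundancy represents potential for compression: the source could be compressed by 0.0969 bits per symbol.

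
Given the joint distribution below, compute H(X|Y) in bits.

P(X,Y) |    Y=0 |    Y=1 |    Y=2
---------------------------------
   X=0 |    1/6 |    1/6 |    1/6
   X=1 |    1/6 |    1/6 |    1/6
1.0000 bits

Using the chain rule: H(X|Y) = H(X,Y) - H(Y)

First, compute H(X,Y) = 2.5850 bits

Marginal P(Y) = (1/3, 1/3, 1/3)
H(Y) = 1.5850 bits

H(X|Y) = H(X,Y) - H(Y) = 2.5850 - 1.5850 = 1.0000 bits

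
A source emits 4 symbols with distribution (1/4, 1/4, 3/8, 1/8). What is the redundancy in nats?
0.0654 nats

Redundancy measures how far a source is from maximum entropy:
R = H_max - H(X)

Maximum entropy for 4 symbols: H_max = log_e(4) = 1.3863 nats
Actual entropy: H(X) = 1.3209 nats
Redundancy: R = 1.3863 - 1.3209 = 0.0654 nats

This redundancy represents potential for compression: the source could be compressed by 0.0654 nats per symbol.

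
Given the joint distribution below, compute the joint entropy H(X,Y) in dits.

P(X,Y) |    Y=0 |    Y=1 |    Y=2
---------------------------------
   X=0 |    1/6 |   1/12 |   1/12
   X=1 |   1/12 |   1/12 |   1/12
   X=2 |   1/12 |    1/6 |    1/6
0.9287 dits

Joint entropy is H(X,Y) = -Σ_{x,y} p(x,y) log p(x,y).

Summing over all non-zero entries:
H(X,Y) = -[1/6·log_10(1/6) + 1/12·log_10(1/12) + 1/12·log_10(1/12) + 1/12·log_10(1/12) + 1/12·log_10(1/12) + 1/12·log_10(1/12) + 1/12·log_10(1/12) + 1/6·log_10(1/6) + 1/6·log_10(1/6)]
H(X,Y) = 0.9287 dits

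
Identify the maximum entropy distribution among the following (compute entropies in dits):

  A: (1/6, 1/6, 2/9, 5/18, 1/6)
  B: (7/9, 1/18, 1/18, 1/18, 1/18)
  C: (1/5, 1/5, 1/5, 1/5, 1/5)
C

For a discrete distribution over n outcomes, entropy is maximized by the uniform distribution.

Computing entropies:
H(A) = 0.6888 dits
H(B) = 0.3638 dits
H(C) = 0.6990 dits

The uniform distribution (where all probabilities equal 1/5) achieves the maximum entropy of log_10(5) = 0.6990 dits.

Distribution C has the highest entropy.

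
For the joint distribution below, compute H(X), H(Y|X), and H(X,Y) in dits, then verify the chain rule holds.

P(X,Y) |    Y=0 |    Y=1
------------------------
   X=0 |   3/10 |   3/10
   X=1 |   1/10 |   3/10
H(X,Y) = 0.5706, H(X) = 0.2923, H(Y|X) = 0.2783 (all in dits)

Chain rule: H(X,Y) = H(X) + H(Y|X)

Left side — joint entropy directly:
H(X,Y) = -Σ p(x,y) log p(x,y) = 0.5706 dits

Right side — compute H(Y|X) from the conditional distributions:
P(X) = (3/5, 2/5), so H(X) = 0.2923 dits
H(Y|X) = Σ_x P(X=x) · H(Y|X=x):
  P(Y|X=0) = (1/2, 1/2), H(Y|X=0) = 0.3010, weight P(X=0) = 3/5
  P(Y|X=1) = (1/4, 3/4), H(Y|X=1) = 0.2442, weight P(X=1) = 2/5
H(Y|X) = 0.2783 dits

H(X) + H(Y|X) = 0.2923 + 0.2783 = 0.5706 dits

Both sides equal 0.5706 dits. ✓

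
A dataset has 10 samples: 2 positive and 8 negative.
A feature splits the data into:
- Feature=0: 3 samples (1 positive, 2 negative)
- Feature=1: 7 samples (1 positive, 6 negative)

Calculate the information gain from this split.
0.0323 bits

Information Gain = H(Y) - H(Y|Feature)

Before split:
P(positive) = 2/10 = 0.2000
H(Y) = 0.7219 bits

After split:
Feature=0: H = 0.9183 bits (weight = 3/10)
Feature=1: H = 0.5917 bits (weight = 7/10)
H(Y|Feature) = (3/10)×0.9183 + (7/10)×0.5917 = 0.6897 bits

Information Gain = 0.7219 - 0.6897 = 0.0323 bits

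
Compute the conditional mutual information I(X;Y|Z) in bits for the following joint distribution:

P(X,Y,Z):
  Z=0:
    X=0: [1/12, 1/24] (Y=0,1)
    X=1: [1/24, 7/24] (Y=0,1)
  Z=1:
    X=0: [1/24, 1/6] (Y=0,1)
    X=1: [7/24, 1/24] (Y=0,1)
0.2806 bits

Conditional mutual information: I(X;Y|Z) = H(X|Z) + H(Y|Z) - H(X,Y|Z)

H(Z) = 0.9950
H(X,Z) = 1.9031 → H(X|Z) = 0.9081
H(Y,Z) = 1.9031 → H(Y|Z) = 0.9081
H(X,Y,Z) = 2.5307 → H(X,Y|Z) = 1.5357

I(X;Y|Z) = 0.9081 + 0.9081 - 1.5357 = 0.2806 bits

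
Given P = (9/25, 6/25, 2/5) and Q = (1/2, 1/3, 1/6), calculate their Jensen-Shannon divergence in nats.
0.0343 nats

Jensen-Shannon divergence is:
JSD(P||Q) = 0.5 × D_KL(P||M) + 0.5 × D_KL(Q||M)
where M = 0.5 × (P + Q) is the mixture distribution.

M = 0.5 × (9/25, 6/25, 2/5) + 0.5 × (1/2, 1/3, 1/6) = (0.43, 0.286667, 0.283333)

D_KL(P||M) = 0.0313 nats
D_KL(Q||M) = 0.0372 nats

JSD(P||Q) = 0.5 × 0.0313 + 0.5 × 0.0372 = 0.0343 nats

Unlike KL divergence, JSD is symmetric and bounded: 0 ≤ JSD ≤ log(2).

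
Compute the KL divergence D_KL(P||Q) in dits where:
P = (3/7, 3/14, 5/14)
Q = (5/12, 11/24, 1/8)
0.0973 dits

KL divergence: D_KL(P||Q) = Σ p(x) log(p(x)/q(x))

Computing term by term:
  x=0: 3/7 × log_10[(3/7)/(5/12)] = 3/7 × 0.0122 = 0.0052
  x=1: 3/14 × log_10[(3/14)/(11/24)] = 3/14 × -0.3302 = -0.0708
  x=2: 5/14 × log_10[(5/14)/(1/8)] = 5/14 × 0.4559 = 0.1628

D_KL(P||Q) = 0.0973 dits

Note: KL divergence is always non-negative and equals 0 iff P = Q.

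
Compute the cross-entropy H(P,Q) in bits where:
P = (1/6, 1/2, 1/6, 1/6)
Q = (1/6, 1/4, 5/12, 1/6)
2.0722 bits

Cross-entropy: H(P,Q) = -Σ p(x) log q(x)

Alternatively: H(P,Q) = H(P) + D_KL(P||Q)
H(P) = 1.7925 bits
D_KL(P||Q) = 0.2797 bits

H(P,Q) = 1.7925 + 0.2797 = 2.0722 bits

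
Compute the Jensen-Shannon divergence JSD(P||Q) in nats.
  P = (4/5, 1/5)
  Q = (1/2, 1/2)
0.0507 nats

Jensen-Shannon divergence is:
JSD(P||Q) = 0.5 × D_KL(P||M) + 0.5 × D_KL(Q||M)
where M = 0.5 × (P + Q) is the mixture distribution.

M = 0.5 × (4/5, 1/5) + 0.5 × (1/2, 1/2) = (13/20, 7/20)

D_KL(P||M) = 0.0542 nats
D_KL(Q||M) = 0.0472 nats

JSD(P||Q) = 0.5 × 0.0542 + 0.5 × 0.0472 = 0.0507 nats

Unlike KL divergence, JSD is symmetric and bounded: 0 ≤ JSD ≤ log(2).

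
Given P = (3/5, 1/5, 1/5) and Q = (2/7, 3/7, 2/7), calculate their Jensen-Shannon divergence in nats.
0.0536 nats

Jensen-Shannon divergence is:
JSD(P||Q) = 0.5 × D_KL(P||M) + 0.5 × D_KL(Q||M)
where M = 0.5 × (P + Q) is the mixture distribution.

M = 0.5 × (3/5, 1/5, 1/5) + 0.5 × (2/7, 3/7, 2/7) = (0.442857, 11/35, 0.242857)

D_KL(P||M) = 0.0530 nats
D_KL(Q||M) = 0.0541 nats

JSD(P||Q) = 0.5 × 0.0530 + 0.5 × 0.0541 = 0.0536 nats

Unlike KL divergence, JSD is symmetric and bounded: 0 ≤ JSD ≤ log(2).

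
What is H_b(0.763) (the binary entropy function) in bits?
0.7900 bits

The binary entropy function is:
H(p) = -p log(p) - (1-p) log(1-p)

H(0.763) = -0.763 × log_2(0.763) - 0.237 × log_2(0.237)
H(0.763) = 0.7900 bits

Note: Binary entropy is maximized at p=0.5 (H=1 bit) and minimized at p=0 or p=1 (H=0).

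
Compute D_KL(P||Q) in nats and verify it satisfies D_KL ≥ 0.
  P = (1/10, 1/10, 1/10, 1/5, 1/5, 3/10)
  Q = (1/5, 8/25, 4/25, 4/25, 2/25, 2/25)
0.3918 nats

KL divergence satisfies the Gibbs inequality: D_KL(P||Q) ≥ 0 for all distributions P, Q.

D_KL(P||Q) = Σ p(x) log(p(x)/q(x))
Term by term:
  x=0: 1/10 × log_e[(1/10)/(1/5)] = -0.0693
  x=1: 1/10 × log_e[(1/10)/(8/25)] = -0.1163
  x=2: 1/10 × log_e[(1/10)/(4/25)] = -0.0470
  x=3: 1/5 × log_e[(1/5)/(4/25)] = 0.0446
  x=4: 1/5 × log_e[(1/5)/(2/25)] = 0.1833
  x=5: 3/10 × log_e[(3/10)/(2/25)] = 0.3965
D_KL(P||Q) = 0.3918 nats

D_KL(P||Q) = 0.3918 ≥ 0 ✓

This non-negativity is a fundamental property: relative entropy cannot be negative because it measures how different Q is from P.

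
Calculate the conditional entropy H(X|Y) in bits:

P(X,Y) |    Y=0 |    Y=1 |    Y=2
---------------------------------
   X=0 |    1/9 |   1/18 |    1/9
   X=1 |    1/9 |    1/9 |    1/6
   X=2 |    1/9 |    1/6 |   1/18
1.5011 bits

Using the chain rule: H(X|Y) = H(X,Y) - H(Y)

First, compute H(X,Y) = 3.0860 bits

Marginal P(Y) = (1/3, 1/3, 1/3)
H(Y) = 1.5850 bits

H(X|Y) = H(X,Y) - H(Y) = 3.0860 - 1.5850 = 1.5011 bits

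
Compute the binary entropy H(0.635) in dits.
0.2850 dits

The binary entropy function is:
H(p) = -p log(p) - (1-p) log(1-p)

H(0.635) = -0.635 × log_10(0.635) - 0.365 × log_10(0.365)
H(0.635) = 0.2850 dits

Note: Binary entropy is maximized at p=0.5 (H=1 bit) and minimized at p=0 or p=1 (H=0).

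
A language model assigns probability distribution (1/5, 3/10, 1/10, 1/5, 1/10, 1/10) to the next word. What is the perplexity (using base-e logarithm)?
5.4507

Perplexity is e^H (or exp(H) for natural log).

First, H = -Σ p log p = 1.6957 nats
Perplexity = e^1.6957 = 5.4507

Interpretation: The model's uncertainty is equivalent to choosing uniformly among 5.5 options.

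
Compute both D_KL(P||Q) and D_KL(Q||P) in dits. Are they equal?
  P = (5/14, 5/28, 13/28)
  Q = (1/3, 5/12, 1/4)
D_KL(P||Q) = 0.0698, D_KL(Q||P) = 0.0761

KL divergence is not symmetric: D_KL(P||Q) ≠ D_KL(Q||P) in general.

D_KL(P||Q) = 0.0698 dits
D_KL(Q||P) = 0.0761 dits

No, they are not equal!

This asymmetry is why KL divergence is not a true distance metric.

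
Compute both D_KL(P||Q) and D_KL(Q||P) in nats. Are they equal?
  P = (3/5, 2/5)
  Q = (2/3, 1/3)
D_KL(P||Q) = 0.0097, D_KL(Q||P) = 0.0095

KL divergence is not symmetric: D_KL(P||Q) ≠ D_KL(Q||P) in general.

D_KL(P||Q) = 0.0097 nats
D_KL(Q||P) = 0.0095 nats

No, they are not equal!

This asymmetry is why KL divergence is not a true distance metric.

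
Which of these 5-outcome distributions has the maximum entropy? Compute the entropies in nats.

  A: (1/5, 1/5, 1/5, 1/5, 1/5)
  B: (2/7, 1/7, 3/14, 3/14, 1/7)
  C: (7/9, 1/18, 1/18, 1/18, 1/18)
A

For a discrete distribution over n outcomes, entropy is maximized by the uniform distribution.

Computing entropies:
H(A) = 1.6094 nats
H(B) = 1.5741 nats
H(C) = 0.8378 nats

The uniform distribution (where all probabilities equal 1/5) achieves the maximum entropy of log_e(5) = 1.6094 nats.

Distribution A has the highest entropy.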